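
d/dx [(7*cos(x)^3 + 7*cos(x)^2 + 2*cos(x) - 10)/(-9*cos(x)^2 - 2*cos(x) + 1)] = (63*cos(x)^4 + 28*cos(x)^3 - 25*cos(x)^2 + 166*cos(x) + 18)*sin(x)/(-9*sin(x)^2 + 2*cos(x) + 8)^2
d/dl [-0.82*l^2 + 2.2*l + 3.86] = 2.2 - 1.64*l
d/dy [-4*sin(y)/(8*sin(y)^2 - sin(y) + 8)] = -32*cos(y)^3/(8*sin(y)^2 - sin(y) + 8)^2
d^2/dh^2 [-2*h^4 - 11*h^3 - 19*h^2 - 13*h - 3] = -24*h^2 - 66*h - 38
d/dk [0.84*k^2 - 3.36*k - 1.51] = 1.68*k - 3.36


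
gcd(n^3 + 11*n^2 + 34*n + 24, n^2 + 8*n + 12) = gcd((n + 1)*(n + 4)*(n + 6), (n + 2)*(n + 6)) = n + 6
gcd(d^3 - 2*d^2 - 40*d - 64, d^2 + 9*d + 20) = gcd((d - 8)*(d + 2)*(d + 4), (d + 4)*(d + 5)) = d + 4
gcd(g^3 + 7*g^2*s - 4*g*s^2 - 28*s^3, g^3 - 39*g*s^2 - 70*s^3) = g + 2*s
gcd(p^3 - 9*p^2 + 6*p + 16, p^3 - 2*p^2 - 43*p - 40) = p^2 - 7*p - 8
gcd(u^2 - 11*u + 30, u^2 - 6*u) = u - 6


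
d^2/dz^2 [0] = 0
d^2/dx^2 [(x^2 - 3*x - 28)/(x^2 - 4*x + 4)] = 2*(x - 92)/(x^4 - 8*x^3 + 24*x^2 - 32*x + 16)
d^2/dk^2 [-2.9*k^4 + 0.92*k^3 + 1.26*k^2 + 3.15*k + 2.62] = -34.8*k^2 + 5.52*k + 2.52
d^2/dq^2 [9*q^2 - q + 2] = 18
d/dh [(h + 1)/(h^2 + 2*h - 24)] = (h^2 + 2*h - 2*(h + 1)^2 - 24)/(h^2 + 2*h - 24)^2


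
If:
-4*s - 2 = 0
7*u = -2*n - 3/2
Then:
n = -7*u/2 - 3/4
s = -1/2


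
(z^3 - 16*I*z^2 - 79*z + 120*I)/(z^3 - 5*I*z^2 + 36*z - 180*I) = (z^2 - 11*I*z - 24)/(z^2 + 36)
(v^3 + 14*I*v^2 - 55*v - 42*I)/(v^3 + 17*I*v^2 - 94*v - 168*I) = (v + I)/(v + 4*I)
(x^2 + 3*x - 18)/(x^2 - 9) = (x + 6)/(x + 3)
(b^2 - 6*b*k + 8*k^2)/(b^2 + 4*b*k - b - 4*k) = (b^2 - 6*b*k + 8*k^2)/(b^2 + 4*b*k - b - 4*k)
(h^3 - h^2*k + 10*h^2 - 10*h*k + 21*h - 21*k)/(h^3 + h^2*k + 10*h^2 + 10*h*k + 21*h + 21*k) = (h - k)/(h + k)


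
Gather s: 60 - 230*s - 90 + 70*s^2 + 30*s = 70*s^2 - 200*s - 30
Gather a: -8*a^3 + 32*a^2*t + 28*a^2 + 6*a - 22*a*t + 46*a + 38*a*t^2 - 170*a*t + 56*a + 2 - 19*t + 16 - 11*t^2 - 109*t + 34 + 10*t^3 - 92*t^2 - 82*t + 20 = -8*a^3 + a^2*(32*t + 28) + a*(38*t^2 - 192*t + 108) + 10*t^3 - 103*t^2 - 210*t + 72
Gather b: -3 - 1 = -4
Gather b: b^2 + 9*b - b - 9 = b^2 + 8*b - 9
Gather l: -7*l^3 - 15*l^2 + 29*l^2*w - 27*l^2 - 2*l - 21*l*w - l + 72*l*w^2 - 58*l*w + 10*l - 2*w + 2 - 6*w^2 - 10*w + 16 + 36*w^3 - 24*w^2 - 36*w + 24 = -7*l^3 + l^2*(29*w - 42) + l*(72*w^2 - 79*w + 7) + 36*w^3 - 30*w^2 - 48*w + 42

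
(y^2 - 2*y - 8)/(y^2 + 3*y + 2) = (y - 4)/(y + 1)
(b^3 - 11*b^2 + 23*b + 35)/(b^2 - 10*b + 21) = (b^2 - 4*b - 5)/(b - 3)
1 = 1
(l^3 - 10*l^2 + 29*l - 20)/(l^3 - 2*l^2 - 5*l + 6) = (l^2 - 9*l + 20)/(l^2 - l - 6)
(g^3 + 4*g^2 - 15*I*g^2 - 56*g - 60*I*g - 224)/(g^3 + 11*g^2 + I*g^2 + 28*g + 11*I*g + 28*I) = (g^2 - 15*I*g - 56)/(g^2 + g*(7 + I) + 7*I)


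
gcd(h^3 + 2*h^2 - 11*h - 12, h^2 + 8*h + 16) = h + 4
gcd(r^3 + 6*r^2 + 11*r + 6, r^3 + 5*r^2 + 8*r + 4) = r^2 + 3*r + 2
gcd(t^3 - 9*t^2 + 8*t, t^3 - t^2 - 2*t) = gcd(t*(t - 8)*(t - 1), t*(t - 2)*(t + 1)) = t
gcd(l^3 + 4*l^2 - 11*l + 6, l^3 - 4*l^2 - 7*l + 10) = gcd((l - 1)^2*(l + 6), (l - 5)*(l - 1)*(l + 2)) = l - 1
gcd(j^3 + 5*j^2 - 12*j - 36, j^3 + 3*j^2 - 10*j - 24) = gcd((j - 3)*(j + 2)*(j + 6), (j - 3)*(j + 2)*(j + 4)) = j^2 - j - 6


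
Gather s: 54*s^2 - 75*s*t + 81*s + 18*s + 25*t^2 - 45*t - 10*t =54*s^2 + s*(99 - 75*t) + 25*t^2 - 55*t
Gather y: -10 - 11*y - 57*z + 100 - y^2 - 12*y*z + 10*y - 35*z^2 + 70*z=-y^2 + y*(-12*z - 1) - 35*z^2 + 13*z + 90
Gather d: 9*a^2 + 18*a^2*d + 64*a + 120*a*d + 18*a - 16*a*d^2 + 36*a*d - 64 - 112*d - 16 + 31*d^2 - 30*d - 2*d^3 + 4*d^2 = 9*a^2 + 82*a - 2*d^3 + d^2*(35 - 16*a) + d*(18*a^2 + 156*a - 142) - 80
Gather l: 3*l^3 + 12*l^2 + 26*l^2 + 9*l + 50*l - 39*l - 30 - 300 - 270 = 3*l^3 + 38*l^2 + 20*l - 600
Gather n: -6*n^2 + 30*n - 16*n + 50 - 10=-6*n^2 + 14*n + 40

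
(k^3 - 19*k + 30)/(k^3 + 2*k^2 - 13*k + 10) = (k - 3)/(k - 1)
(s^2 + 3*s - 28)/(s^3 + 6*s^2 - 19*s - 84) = 1/(s + 3)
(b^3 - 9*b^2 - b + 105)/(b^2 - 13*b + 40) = (b^2 - 4*b - 21)/(b - 8)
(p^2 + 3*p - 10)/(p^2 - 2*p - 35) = (p - 2)/(p - 7)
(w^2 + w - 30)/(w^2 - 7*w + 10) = (w + 6)/(w - 2)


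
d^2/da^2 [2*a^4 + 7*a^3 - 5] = 6*a*(4*a + 7)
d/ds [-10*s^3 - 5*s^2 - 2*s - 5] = -30*s^2 - 10*s - 2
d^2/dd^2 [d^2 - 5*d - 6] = 2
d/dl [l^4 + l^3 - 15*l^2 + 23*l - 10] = 4*l^3 + 3*l^2 - 30*l + 23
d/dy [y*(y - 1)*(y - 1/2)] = 3*y^2 - 3*y + 1/2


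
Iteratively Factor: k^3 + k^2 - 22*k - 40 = (k + 4)*(k^2 - 3*k - 10) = (k + 2)*(k + 4)*(k - 5)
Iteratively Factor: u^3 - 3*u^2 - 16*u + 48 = (u - 4)*(u^2 + u - 12) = (u - 4)*(u - 3)*(u + 4)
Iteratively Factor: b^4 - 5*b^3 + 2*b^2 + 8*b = (b + 1)*(b^3 - 6*b^2 + 8*b) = b*(b + 1)*(b^2 - 6*b + 8) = b*(b - 2)*(b + 1)*(b - 4)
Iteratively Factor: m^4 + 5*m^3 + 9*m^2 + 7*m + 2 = (m + 2)*(m^3 + 3*m^2 + 3*m + 1) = (m + 1)*(m + 2)*(m^2 + 2*m + 1) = (m + 1)^2*(m + 2)*(m + 1)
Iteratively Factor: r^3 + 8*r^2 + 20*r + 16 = (r + 4)*(r^2 + 4*r + 4) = (r + 2)*(r + 4)*(r + 2)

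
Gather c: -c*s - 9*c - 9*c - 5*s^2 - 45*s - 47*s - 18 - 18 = c*(-s - 18) - 5*s^2 - 92*s - 36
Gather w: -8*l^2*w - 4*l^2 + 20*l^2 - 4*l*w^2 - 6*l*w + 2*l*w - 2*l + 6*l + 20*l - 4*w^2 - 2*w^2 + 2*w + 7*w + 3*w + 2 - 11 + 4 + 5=16*l^2 + 24*l + w^2*(-4*l - 6) + w*(-8*l^2 - 4*l + 12)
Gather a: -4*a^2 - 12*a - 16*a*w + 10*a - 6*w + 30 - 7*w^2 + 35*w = -4*a^2 + a*(-16*w - 2) - 7*w^2 + 29*w + 30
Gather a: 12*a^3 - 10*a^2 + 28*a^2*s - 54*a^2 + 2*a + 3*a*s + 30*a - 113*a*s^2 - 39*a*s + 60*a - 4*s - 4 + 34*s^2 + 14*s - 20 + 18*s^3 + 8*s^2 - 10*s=12*a^3 + a^2*(28*s - 64) + a*(-113*s^2 - 36*s + 92) + 18*s^3 + 42*s^2 - 24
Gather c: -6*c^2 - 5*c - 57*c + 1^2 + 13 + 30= -6*c^2 - 62*c + 44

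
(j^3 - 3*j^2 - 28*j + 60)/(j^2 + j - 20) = (j^2 - 8*j + 12)/(j - 4)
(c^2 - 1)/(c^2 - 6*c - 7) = (c - 1)/(c - 7)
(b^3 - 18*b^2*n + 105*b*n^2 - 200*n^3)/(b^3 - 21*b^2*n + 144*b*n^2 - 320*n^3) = (b - 5*n)/(b - 8*n)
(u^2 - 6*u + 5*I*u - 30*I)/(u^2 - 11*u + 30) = (u + 5*I)/(u - 5)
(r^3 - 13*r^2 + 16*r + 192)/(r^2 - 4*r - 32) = (r^2 - 5*r - 24)/(r + 4)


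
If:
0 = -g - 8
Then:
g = -8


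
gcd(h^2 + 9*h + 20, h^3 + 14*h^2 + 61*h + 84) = h + 4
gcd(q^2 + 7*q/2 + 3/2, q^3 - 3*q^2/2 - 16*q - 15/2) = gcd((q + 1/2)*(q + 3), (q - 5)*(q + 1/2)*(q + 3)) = q^2 + 7*q/2 + 3/2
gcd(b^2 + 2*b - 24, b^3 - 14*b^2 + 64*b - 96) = b - 4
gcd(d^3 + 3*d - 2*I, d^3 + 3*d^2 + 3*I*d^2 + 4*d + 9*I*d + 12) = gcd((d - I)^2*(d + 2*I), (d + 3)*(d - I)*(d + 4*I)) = d - I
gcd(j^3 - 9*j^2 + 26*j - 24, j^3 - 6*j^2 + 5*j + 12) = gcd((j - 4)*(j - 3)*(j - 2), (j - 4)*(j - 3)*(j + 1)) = j^2 - 7*j + 12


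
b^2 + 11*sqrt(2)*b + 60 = (b + 5*sqrt(2))*(b + 6*sqrt(2))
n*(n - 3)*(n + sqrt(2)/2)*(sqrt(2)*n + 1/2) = sqrt(2)*n^4 - 3*sqrt(2)*n^3 + 3*n^3/2 - 9*n^2/2 + sqrt(2)*n^2/4 - 3*sqrt(2)*n/4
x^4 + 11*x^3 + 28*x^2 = x^2*(x + 4)*(x + 7)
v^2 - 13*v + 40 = (v - 8)*(v - 5)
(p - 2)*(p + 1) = p^2 - p - 2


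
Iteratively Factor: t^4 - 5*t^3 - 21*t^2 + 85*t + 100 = (t + 1)*(t^3 - 6*t^2 - 15*t + 100) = (t + 1)*(t + 4)*(t^2 - 10*t + 25) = (t - 5)*(t + 1)*(t + 4)*(t - 5)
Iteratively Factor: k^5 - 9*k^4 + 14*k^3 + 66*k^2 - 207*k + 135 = (k - 3)*(k^4 - 6*k^3 - 4*k^2 + 54*k - 45) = (k - 3)^2*(k^3 - 3*k^2 - 13*k + 15) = (k - 3)^2*(k + 3)*(k^2 - 6*k + 5) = (k - 3)^2*(k - 1)*(k + 3)*(k - 5)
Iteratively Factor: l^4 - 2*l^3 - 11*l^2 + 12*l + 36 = (l - 3)*(l^3 + l^2 - 8*l - 12) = (l - 3)^2*(l^2 + 4*l + 4) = (l - 3)^2*(l + 2)*(l + 2)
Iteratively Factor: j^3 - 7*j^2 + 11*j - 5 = (j - 1)*(j^2 - 6*j + 5) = (j - 1)^2*(j - 5)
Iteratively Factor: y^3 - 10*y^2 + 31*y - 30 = (y - 3)*(y^2 - 7*y + 10) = (y - 3)*(y - 2)*(y - 5)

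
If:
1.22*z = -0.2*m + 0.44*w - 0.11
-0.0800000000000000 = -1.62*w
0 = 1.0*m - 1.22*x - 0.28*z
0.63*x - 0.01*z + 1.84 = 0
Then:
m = -3.42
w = 0.05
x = -2.91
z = 0.49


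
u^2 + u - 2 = (u - 1)*(u + 2)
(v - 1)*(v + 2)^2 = v^3 + 3*v^2 - 4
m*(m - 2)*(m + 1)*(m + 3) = m^4 + 2*m^3 - 5*m^2 - 6*m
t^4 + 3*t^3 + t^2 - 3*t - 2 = (t - 1)*(t + 1)^2*(t + 2)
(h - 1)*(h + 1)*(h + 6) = h^3 + 6*h^2 - h - 6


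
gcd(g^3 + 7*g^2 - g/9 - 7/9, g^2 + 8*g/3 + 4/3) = 1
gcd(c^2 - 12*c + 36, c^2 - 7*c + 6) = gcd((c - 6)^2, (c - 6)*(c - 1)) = c - 6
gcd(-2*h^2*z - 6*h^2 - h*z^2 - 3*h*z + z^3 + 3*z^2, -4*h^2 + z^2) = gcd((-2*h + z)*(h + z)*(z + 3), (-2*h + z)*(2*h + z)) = -2*h + z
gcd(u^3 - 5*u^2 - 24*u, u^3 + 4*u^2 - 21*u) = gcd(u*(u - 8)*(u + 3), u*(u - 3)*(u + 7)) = u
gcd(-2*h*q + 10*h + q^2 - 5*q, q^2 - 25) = q - 5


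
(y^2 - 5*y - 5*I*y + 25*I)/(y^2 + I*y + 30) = (y - 5)/(y + 6*I)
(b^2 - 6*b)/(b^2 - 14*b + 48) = b/(b - 8)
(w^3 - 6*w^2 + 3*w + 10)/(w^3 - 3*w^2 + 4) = (w - 5)/(w - 2)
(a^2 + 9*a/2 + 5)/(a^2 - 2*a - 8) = (a + 5/2)/(a - 4)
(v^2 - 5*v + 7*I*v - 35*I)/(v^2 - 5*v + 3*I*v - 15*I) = (v + 7*I)/(v + 3*I)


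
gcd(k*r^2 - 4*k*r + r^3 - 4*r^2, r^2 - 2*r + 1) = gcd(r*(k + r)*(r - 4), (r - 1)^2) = 1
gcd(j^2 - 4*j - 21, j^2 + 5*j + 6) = j + 3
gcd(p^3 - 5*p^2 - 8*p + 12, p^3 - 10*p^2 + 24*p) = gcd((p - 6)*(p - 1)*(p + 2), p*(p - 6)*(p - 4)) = p - 6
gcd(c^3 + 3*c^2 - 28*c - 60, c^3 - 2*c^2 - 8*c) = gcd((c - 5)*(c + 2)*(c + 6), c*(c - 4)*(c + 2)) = c + 2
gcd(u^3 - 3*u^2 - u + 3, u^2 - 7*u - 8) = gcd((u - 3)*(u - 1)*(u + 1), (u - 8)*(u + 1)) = u + 1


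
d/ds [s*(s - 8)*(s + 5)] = 3*s^2 - 6*s - 40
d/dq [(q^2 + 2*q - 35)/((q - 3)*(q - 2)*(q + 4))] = (-q^4 - 4*q^3 + 93*q^2 - 22*q - 442)/(q^6 - 2*q^5 - 27*q^4 + 76*q^3 + 148*q^2 - 672*q + 576)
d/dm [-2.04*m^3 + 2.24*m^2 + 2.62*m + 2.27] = -6.12*m^2 + 4.48*m + 2.62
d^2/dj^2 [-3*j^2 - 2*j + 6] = -6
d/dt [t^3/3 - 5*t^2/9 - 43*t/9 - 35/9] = t^2 - 10*t/9 - 43/9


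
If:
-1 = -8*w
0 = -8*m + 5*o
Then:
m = 5*o/8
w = 1/8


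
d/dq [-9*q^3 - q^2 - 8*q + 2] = -27*q^2 - 2*q - 8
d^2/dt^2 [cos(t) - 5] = -cos(t)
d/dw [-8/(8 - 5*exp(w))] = -40*exp(w)/(5*exp(w) - 8)^2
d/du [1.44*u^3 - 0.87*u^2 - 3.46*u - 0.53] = 4.32*u^2 - 1.74*u - 3.46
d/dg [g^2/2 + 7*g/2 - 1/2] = g + 7/2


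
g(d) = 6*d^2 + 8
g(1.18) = 16.35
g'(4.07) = 48.84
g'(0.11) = 1.32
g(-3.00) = 62.00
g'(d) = 12*d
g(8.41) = 432.37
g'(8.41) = 100.92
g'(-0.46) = -5.52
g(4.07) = 107.39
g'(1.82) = 21.84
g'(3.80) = 45.60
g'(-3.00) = -36.00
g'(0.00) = 0.00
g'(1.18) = 14.16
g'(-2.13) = -25.56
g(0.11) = 8.07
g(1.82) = 27.87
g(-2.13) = 35.22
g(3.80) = 94.64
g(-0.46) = 9.27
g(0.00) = 8.00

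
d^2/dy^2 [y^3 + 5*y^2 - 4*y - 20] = 6*y + 10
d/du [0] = 0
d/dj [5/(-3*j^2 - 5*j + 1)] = 5*(6*j + 5)/(3*j^2 + 5*j - 1)^2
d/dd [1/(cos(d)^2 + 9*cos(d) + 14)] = (2*cos(d) + 9)*sin(d)/(cos(d)^2 + 9*cos(d) + 14)^2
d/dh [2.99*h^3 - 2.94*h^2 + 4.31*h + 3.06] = 8.97*h^2 - 5.88*h + 4.31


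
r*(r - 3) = r^2 - 3*r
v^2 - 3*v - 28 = (v - 7)*(v + 4)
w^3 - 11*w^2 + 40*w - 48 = (w - 4)^2*(w - 3)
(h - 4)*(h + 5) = h^2 + h - 20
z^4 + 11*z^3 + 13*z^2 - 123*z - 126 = (z - 3)*(z + 1)*(z + 6)*(z + 7)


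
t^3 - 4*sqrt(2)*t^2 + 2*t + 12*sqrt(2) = (t - 3*sqrt(2))*(t - 2*sqrt(2))*(t + sqrt(2))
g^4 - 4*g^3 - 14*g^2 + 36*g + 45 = (g - 5)*(g - 3)*(g + 1)*(g + 3)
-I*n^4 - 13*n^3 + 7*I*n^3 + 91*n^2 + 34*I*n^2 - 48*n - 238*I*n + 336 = (n - 7)*(n - 8*I)*(n - 6*I)*(-I*n + 1)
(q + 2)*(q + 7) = q^2 + 9*q + 14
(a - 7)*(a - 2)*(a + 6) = a^3 - 3*a^2 - 40*a + 84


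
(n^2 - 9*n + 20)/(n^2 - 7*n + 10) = (n - 4)/(n - 2)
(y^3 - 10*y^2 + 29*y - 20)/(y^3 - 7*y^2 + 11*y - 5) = (y - 4)/(y - 1)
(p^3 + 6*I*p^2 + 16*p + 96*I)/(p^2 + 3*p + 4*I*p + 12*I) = (p^2 + 2*I*p + 24)/(p + 3)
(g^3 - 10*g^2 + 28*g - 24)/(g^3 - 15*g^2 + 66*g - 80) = (g^2 - 8*g + 12)/(g^2 - 13*g + 40)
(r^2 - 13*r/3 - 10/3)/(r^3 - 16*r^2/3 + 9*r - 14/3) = (3*r^2 - 13*r - 10)/(3*r^3 - 16*r^2 + 27*r - 14)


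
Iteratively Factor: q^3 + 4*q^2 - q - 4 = (q + 1)*(q^2 + 3*q - 4) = (q + 1)*(q + 4)*(q - 1)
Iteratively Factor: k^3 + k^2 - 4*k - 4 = (k + 2)*(k^2 - k - 2) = (k - 2)*(k + 2)*(k + 1)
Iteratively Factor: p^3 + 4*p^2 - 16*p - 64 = (p + 4)*(p^2 - 16) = (p + 4)^2*(p - 4)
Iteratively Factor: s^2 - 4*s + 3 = (s - 3)*(s - 1)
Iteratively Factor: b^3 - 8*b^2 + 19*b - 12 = (b - 3)*(b^2 - 5*b + 4) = (b - 3)*(b - 1)*(b - 4)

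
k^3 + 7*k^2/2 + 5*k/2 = k*(k + 1)*(k + 5/2)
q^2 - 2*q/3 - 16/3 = (q - 8/3)*(q + 2)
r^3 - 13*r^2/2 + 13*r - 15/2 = (r - 3)*(r - 5/2)*(r - 1)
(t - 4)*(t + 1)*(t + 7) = t^3 + 4*t^2 - 25*t - 28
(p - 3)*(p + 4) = p^2 + p - 12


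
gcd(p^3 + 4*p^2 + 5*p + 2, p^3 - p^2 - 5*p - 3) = p^2 + 2*p + 1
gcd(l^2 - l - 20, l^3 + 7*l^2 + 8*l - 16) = l + 4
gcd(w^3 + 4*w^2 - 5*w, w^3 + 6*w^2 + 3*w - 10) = w^2 + 4*w - 5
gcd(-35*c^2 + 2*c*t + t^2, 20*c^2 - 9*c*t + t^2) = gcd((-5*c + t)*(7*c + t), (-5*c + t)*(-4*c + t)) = -5*c + t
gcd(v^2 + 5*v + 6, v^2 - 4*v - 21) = v + 3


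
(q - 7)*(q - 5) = q^2 - 12*q + 35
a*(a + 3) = a^2 + 3*a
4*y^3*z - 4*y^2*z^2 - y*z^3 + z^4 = z*(-2*y + z)*(-y + z)*(2*y + z)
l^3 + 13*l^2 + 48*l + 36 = (l + 1)*(l + 6)^2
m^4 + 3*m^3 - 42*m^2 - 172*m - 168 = (m - 7)*(m + 2)^2*(m + 6)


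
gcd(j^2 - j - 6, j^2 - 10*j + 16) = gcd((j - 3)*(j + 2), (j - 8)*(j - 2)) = 1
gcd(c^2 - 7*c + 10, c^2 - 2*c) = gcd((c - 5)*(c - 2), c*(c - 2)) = c - 2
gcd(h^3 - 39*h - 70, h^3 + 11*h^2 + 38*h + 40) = h^2 + 7*h + 10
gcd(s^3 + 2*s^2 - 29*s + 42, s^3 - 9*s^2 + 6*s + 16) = s - 2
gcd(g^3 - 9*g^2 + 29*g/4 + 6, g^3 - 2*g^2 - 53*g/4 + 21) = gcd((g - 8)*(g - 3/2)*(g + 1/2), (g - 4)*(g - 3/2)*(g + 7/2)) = g - 3/2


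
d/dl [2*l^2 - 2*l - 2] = 4*l - 2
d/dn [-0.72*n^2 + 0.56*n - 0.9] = 0.56 - 1.44*n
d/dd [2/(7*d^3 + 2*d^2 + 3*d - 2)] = 2*(-21*d^2 - 4*d - 3)/(7*d^3 + 2*d^2 + 3*d - 2)^2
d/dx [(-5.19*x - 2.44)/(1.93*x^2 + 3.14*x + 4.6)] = (10.0167*x^2 + 9.4184*x - 16.2124)/(3.7249*x^4 + 12.1204*x^3 + 27.6156*x^2 + 28.888*x + 21.16)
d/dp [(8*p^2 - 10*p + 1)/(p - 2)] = (8*p^2 - 32*p + 19)/(p^2 - 4*p + 4)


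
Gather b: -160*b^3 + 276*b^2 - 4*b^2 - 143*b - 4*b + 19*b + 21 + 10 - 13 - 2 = -160*b^3 + 272*b^2 - 128*b + 16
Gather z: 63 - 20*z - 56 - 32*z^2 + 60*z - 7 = -32*z^2 + 40*z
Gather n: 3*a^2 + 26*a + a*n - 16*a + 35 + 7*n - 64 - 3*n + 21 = 3*a^2 + 10*a + n*(a + 4) - 8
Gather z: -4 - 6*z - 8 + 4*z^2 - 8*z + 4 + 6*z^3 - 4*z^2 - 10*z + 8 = 6*z^3 - 24*z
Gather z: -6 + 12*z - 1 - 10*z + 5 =2*z - 2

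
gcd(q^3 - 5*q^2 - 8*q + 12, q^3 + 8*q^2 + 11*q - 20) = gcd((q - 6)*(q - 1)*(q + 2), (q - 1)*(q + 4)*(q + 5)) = q - 1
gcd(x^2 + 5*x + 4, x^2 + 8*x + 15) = 1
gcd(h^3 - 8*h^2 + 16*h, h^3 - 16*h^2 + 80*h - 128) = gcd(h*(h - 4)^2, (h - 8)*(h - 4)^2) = h^2 - 8*h + 16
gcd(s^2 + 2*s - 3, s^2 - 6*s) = 1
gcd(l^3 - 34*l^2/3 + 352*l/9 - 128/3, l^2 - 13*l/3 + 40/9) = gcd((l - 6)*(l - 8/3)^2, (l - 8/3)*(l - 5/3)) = l - 8/3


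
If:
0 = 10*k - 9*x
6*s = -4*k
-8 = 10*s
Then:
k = 6/5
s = -4/5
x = 4/3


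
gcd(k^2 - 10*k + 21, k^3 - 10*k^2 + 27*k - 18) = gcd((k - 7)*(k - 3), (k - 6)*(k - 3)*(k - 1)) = k - 3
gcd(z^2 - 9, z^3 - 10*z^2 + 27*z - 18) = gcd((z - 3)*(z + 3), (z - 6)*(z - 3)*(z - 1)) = z - 3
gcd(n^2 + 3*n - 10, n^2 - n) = 1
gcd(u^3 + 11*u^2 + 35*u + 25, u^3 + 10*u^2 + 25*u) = u^2 + 10*u + 25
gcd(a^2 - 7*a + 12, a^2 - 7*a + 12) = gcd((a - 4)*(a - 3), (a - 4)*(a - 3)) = a^2 - 7*a + 12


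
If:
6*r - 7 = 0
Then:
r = 7/6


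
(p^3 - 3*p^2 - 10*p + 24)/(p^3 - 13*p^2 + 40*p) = (p^3 - 3*p^2 - 10*p + 24)/(p*(p^2 - 13*p + 40))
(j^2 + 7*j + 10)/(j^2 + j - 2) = (j + 5)/(j - 1)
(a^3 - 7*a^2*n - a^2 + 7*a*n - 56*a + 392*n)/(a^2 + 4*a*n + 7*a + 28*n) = (a^2 - 7*a*n - 8*a + 56*n)/(a + 4*n)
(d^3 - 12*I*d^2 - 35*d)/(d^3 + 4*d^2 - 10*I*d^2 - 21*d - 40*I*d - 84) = d*(d - 5*I)/(d^2 + d*(4 - 3*I) - 12*I)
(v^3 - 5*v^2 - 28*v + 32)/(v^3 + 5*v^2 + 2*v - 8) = (v - 8)/(v + 2)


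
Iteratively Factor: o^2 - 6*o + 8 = (o - 2)*(o - 4)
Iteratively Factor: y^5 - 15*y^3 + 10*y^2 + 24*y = (y + 1)*(y^4 - y^3 - 14*y^2 + 24*y) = (y + 1)*(y + 4)*(y^3 - 5*y^2 + 6*y) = (y - 2)*(y + 1)*(y + 4)*(y^2 - 3*y) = y*(y - 2)*(y + 1)*(y + 4)*(y - 3)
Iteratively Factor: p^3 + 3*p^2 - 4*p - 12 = (p + 3)*(p^2 - 4) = (p + 2)*(p + 3)*(p - 2)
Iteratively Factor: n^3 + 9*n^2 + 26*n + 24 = (n + 3)*(n^2 + 6*n + 8) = (n + 3)*(n + 4)*(n + 2)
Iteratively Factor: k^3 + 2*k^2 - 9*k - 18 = (k + 3)*(k^2 - k - 6) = (k - 3)*(k + 3)*(k + 2)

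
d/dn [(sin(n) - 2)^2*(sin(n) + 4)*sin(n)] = 4*(sin(n)^3 - 6*sin(n) + 4)*cos(n)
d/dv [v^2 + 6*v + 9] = 2*v + 6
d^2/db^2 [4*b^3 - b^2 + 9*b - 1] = 24*b - 2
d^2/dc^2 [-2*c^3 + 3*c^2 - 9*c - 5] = 6 - 12*c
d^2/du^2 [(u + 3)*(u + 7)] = 2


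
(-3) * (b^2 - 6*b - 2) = -3*b^2 + 18*b + 6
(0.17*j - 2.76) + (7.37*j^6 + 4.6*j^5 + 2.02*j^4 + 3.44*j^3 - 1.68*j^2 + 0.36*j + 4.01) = 7.37*j^6 + 4.6*j^5 + 2.02*j^4 + 3.44*j^3 - 1.68*j^2 + 0.53*j + 1.25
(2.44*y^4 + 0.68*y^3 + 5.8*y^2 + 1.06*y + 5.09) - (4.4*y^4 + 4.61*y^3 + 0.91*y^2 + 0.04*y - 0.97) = -1.96*y^4 - 3.93*y^3 + 4.89*y^2 + 1.02*y + 6.06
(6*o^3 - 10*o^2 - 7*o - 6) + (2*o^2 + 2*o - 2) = 6*o^3 - 8*o^2 - 5*o - 8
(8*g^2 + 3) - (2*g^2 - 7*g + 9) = 6*g^2 + 7*g - 6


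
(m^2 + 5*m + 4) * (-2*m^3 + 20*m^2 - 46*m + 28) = -2*m^5 + 10*m^4 + 46*m^3 - 122*m^2 - 44*m + 112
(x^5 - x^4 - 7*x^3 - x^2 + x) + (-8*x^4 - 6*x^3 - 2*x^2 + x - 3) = x^5 - 9*x^4 - 13*x^3 - 3*x^2 + 2*x - 3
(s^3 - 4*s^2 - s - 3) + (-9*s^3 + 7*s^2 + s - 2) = -8*s^3 + 3*s^2 - 5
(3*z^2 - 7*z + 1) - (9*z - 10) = 3*z^2 - 16*z + 11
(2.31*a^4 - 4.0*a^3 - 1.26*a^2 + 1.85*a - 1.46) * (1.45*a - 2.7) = 3.3495*a^5 - 12.037*a^4 + 8.973*a^3 + 6.0845*a^2 - 7.112*a + 3.942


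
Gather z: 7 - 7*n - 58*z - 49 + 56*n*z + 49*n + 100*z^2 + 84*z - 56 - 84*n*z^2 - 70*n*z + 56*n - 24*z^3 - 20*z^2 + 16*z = 98*n - 24*z^3 + z^2*(80 - 84*n) + z*(42 - 14*n) - 98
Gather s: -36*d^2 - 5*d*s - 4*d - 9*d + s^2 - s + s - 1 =-36*d^2 - 5*d*s - 13*d + s^2 - 1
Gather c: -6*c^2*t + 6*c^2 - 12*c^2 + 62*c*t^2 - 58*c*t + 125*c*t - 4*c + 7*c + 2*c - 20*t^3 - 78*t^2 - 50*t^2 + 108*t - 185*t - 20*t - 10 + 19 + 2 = c^2*(-6*t - 6) + c*(62*t^2 + 67*t + 5) - 20*t^3 - 128*t^2 - 97*t + 11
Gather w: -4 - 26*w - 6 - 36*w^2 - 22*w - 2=-36*w^2 - 48*w - 12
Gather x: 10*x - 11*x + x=0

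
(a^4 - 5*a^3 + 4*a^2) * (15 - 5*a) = -5*a^5 + 40*a^4 - 95*a^3 + 60*a^2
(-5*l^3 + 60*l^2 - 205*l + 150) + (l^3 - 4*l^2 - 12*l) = -4*l^3 + 56*l^2 - 217*l + 150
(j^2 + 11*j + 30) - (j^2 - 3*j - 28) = 14*j + 58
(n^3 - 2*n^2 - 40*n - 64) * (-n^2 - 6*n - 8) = -n^5 - 4*n^4 + 44*n^3 + 320*n^2 + 704*n + 512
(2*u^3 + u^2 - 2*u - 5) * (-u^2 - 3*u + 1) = -2*u^5 - 7*u^4 + u^3 + 12*u^2 + 13*u - 5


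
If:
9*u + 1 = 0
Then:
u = -1/9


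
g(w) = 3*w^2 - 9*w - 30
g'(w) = 6*w - 9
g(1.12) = -36.32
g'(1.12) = -2.28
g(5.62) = 14.17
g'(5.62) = 24.72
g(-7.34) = 197.69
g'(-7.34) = -53.04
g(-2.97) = 23.19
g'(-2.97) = -26.82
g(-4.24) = 62.09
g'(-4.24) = -34.44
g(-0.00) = -30.00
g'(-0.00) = -9.00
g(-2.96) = 22.92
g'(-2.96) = -26.76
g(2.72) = -32.28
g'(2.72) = 7.32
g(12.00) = 294.00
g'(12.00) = 63.00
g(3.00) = -30.00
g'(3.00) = 9.00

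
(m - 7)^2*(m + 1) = m^3 - 13*m^2 + 35*m + 49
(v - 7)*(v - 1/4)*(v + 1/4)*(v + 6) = v^4 - v^3 - 673*v^2/16 + v/16 + 21/8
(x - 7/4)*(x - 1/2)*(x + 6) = x^3 + 15*x^2/4 - 101*x/8 + 21/4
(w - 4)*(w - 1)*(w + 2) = w^3 - 3*w^2 - 6*w + 8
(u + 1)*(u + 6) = u^2 + 7*u + 6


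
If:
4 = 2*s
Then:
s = 2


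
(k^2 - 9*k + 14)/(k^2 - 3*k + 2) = (k - 7)/(k - 1)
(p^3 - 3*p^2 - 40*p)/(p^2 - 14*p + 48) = p*(p + 5)/(p - 6)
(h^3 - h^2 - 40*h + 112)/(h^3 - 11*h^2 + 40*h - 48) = (h + 7)/(h - 3)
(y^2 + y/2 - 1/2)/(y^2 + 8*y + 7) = (y - 1/2)/(y + 7)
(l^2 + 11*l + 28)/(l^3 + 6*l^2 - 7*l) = (l + 4)/(l*(l - 1))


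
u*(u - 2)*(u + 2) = u^3 - 4*u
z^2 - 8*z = z*(z - 8)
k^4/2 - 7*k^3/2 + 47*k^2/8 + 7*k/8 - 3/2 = (k/2 + 1/4)*(k - 4)*(k - 3)*(k - 1/2)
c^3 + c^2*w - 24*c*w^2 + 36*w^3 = (c - 3*w)*(c - 2*w)*(c + 6*w)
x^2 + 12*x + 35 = (x + 5)*(x + 7)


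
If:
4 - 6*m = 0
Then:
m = 2/3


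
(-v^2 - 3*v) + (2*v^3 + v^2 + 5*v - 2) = 2*v^3 + 2*v - 2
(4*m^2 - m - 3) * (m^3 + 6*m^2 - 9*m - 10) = 4*m^5 + 23*m^4 - 45*m^3 - 49*m^2 + 37*m + 30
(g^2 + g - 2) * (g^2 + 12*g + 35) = g^4 + 13*g^3 + 45*g^2 + 11*g - 70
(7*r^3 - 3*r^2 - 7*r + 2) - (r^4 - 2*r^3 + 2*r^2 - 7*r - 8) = -r^4 + 9*r^3 - 5*r^2 + 10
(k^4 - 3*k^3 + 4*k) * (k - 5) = k^5 - 8*k^4 + 15*k^3 + 4*k^2 - 20*k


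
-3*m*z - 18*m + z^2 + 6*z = (-3*m + z)*(z + 6)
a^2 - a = a*(a - 1)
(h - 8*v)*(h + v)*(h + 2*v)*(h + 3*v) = h^4 - 2*h^3*v - 37*h^2*v^2 - 82*h*v^3 - 48*v^4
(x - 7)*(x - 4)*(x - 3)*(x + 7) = x^4 - 7*x^3 - 37*x^2 + 343*x - 588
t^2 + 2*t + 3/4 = (t + 1/2)*(t + 3/2)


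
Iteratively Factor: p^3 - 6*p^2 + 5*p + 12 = (p + 1)*(p^2 - 7*p + 12) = (p - 3)*(p + 1)*(p - 4)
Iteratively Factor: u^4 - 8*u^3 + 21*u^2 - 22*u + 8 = (u - 1)*(u^3 - 7*u^2 + 14*u - 8) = (u - 4)*(u - 1)*(u^2 - 3*u + 2) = (u - 4)*(u - 2)*(u - 1)*(u - 1)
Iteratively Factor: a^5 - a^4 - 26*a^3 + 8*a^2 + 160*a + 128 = (a + 4)*(a^4 - 5*a^3 - 6*a^2 + 32*a + 32) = (a - 4)*(a + 4)*(a^3 - a^2 - 10*a - 8) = (a - 4)*(a + 2)*(a + 4)*(a^2 - 3*a - 4) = (a - 4)*(a + 1)*(a + 2)*(a + 4)*(a - 4)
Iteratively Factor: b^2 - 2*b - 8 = (b - 4)*(b + 2)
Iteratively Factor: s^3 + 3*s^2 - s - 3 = (s + 3)*(s^2 - 1) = (s - 1)*(s + 3)*(s + 1)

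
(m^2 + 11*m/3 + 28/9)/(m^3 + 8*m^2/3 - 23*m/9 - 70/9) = (3*m + 4)/(3*m^2 + m - 10)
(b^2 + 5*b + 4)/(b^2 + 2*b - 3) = (b^2 + 5*b + 4)/(b^2 + 2*b - 3)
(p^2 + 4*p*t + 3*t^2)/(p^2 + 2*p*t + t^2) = (p + 3*t)/(p + t)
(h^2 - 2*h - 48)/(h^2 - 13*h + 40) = (h + 6)/(h - 5)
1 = 1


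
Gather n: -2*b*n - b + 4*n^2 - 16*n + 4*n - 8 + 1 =-b + 4*n^2 + n*(-2*b - 12) - 7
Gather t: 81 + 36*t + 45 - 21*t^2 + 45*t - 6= -21*t^2 + 81*t + 120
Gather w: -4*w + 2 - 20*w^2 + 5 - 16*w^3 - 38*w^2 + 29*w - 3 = -16*w^3 - 58*w^2 + 25*w + 4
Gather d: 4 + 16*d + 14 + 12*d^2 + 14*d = 12*d^2 + 30*d + 18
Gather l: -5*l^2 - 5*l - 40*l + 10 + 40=-5*l^2 - 45*l + 50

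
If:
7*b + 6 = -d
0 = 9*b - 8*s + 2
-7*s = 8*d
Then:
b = -74/77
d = 8/11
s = -64/77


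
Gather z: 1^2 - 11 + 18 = 8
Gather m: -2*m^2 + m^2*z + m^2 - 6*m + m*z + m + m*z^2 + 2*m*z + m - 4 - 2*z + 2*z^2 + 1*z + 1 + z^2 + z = m^2*(z - 1) + m*(z^2 + 3*z - 4) + 3*z^2 - 3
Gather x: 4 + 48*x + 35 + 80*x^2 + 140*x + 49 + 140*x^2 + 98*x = 220*x^2 + 286*x + 88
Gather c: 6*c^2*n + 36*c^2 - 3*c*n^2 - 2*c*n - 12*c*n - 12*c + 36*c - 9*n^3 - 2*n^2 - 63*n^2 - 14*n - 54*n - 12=c^2*(6*n + 36) + c*(-3*n^2 - 14*n + 24) - 9*n^3 - 65*n^2 - 68*n - 12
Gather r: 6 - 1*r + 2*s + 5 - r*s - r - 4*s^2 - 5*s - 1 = r*(-s - 2) - 4*s^2 - 3*s + 10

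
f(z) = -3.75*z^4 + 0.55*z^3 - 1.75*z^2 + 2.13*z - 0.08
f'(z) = -15.0*z^3 + 1.65*z^2 - 3.5*z + 2.13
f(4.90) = -2128.75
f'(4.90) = -1740.14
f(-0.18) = -0.53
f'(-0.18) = 2.90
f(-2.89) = -295.72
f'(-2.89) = 388.09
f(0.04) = 0.00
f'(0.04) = 1.99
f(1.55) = -20.58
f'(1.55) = -55.19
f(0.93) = -1.98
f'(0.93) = -11.76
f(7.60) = -12354.35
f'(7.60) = -6513.81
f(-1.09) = -10.49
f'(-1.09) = 27.33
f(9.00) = -24325.46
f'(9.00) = -10830.72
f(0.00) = -0.08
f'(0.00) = 2.13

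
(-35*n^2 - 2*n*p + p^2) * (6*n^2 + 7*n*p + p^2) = -210*n^4 - 257*n^3*p - 43*n^2*p^2 + 5*n*p^3 + p^4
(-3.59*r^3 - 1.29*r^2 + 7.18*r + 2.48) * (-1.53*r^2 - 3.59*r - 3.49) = 5.4927*r^5 + 14.8618*r^4 + 6.1748*r^3 - 25.0685*r^2 - 33.9614*r - 8.6552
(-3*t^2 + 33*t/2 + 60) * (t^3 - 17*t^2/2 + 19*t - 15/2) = -3*t^5 + 42*t^4 - 549*t^3/4 - 174*t^2 + 4065*t/4 - 450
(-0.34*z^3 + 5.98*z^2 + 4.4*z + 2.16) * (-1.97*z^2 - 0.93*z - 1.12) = 0.6698*z^5 - 11.4644*z^4 - 13.8486*z^3 - 15.0448*z^2 - 6.9368*z - 2.4192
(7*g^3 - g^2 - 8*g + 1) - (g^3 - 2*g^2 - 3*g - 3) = 6*g^3 + g^2 - 5*g + 4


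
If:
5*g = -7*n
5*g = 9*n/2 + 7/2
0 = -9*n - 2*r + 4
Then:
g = 49/115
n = -7/23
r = 155/46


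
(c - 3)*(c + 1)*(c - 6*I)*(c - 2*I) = c^4 - 2*c^3 - 8*I*c^3 - 15*c^2 + 16*I*c^2 + 24*c + 24*I*c + 36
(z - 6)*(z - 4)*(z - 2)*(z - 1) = z^4 - 13*z^3 + 56*z^2 - 92*z + 48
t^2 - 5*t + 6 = (t - 3)*(t - 2)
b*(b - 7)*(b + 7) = b^3 - 49*b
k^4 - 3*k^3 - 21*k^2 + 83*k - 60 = (k - 4)*(k - 3)*(k - 1)*(k + 5)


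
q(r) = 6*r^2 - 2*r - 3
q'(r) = 12*r - 2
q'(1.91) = 20.92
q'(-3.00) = -38.00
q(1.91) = 15.07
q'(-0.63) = -9.56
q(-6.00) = 225.00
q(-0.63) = 0.64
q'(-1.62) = -21.44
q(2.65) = 33.84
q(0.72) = -1.33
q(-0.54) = -0.17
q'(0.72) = 6.64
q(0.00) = -3.00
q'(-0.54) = -8.48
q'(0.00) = -2.00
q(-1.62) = 15.99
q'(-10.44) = -127.28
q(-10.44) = 671.84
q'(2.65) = 29.80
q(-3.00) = 57.00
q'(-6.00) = -74.00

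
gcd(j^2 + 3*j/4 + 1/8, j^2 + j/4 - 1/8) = j + 1/2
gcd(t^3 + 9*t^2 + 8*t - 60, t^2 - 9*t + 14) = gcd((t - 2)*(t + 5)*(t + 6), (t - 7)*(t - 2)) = t - 2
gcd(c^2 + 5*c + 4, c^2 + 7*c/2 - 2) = c + 4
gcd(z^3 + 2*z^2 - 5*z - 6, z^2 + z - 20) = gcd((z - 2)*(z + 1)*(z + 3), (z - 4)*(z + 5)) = 1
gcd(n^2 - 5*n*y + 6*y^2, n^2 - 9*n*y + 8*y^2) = 1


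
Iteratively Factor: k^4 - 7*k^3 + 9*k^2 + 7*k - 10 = (k - 1)*(k^3 - 6*k^2 + 3*k + 10) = (k - 5)*(k - 1)*(k^2 - k - 2) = (k - 5)*(k - 2)*(k - 1)*(k + 1)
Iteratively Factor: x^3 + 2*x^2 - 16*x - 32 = (x - 4)*(x^2 + 6*x + 8) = (x - 4)*(x + 4)*(x + 2)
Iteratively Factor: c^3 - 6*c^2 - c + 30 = (c - 3)*(c^2 - 3*c - 10) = (c - 3)*(c + 2)*(c - 5)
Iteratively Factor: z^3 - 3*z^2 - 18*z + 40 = (z + 4)*(z^2 - 7*z + 10) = (z - 5)*(z + 4)*(z - 2)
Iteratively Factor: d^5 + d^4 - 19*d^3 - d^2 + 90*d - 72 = (d + 4)*(d^4 - 3*d^3 - 7*d^2 + 27*d - 18) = (d - 2)*(d + 4)*(d^3 - d^2 - 9*d + 9) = (d - 3)*(d - 2)*(d + 4)*(d^2 + 2*d - 3) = (d - 3)*(d - 2)*(d - 1)*(d + 4)*(d + 3)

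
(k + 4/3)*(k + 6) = k^2 + 22*k/3 + 8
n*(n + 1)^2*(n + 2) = n^4 + 4*n^3 + 5*n^2 + 2*n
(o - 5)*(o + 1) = o^2 - 4*o - 5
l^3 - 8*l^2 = l^2*(l - 8)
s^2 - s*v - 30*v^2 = (s - 6*v)*(s + 5*v)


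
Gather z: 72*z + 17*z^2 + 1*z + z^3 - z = z^3 + 17*z^2 + 72*z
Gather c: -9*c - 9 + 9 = -9*c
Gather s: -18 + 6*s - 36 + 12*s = 18*s - 54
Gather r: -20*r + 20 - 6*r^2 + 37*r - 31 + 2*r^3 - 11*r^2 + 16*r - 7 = 2*r^3 - 17*r^2 + 33*r - 18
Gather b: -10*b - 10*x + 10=-10*b - 10*x + 10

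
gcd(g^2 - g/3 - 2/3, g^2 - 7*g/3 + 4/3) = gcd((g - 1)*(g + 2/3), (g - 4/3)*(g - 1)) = g - 1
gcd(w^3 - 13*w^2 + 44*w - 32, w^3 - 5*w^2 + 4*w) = w^2 - 5*w + 4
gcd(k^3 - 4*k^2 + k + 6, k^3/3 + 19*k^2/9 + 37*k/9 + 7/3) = k + 1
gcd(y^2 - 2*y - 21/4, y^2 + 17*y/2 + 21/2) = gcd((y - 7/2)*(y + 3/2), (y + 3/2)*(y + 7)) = y + 3/2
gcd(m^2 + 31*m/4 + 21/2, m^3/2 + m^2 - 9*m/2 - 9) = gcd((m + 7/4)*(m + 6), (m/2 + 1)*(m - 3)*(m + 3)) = 1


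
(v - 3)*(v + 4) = v^2 + v - 12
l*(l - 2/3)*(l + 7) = l^3 + 19*l^2/3 - 14*l/3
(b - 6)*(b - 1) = b^2 - 7*b + 6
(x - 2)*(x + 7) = x^2 + 5*x - 14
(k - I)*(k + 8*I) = k^2 + 7*I*k + 8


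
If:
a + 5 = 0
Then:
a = -5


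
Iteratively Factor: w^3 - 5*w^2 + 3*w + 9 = (w + 1)*(w^2 - 6*w + 9) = (w - 3)*(w + 1)*(w - 3)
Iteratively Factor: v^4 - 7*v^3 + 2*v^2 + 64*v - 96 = (v - 2)*(v^3 - 5*v^2 - 8*v + 48) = (v - 4)*(v - 2)*(v^2 - v - 12) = (v - 4)^2*(v - 2)*(v + 3)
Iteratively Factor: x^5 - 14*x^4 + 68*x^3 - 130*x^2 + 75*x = (x - 3)*(x^4 - 11*x^3 + 35*x^2 - 25*x) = (x - 3)*(x - 1)*(x^3 - 10*x^2 + 25*x) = (x - 5)*(x - 3)*(x - 1)*(x^2 - 5*x) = (x - 5)^2*(x - 3)*(x - 1)*(x)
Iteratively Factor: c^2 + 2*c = (c + 2)*(c)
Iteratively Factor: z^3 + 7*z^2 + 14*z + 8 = (z + 2)*(z^2 + 5*z + 4) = (z + 2)*(z + 4)*(z + 1)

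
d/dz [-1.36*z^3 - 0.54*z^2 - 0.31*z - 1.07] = -4.08*z^2 - 1.08*z - 0.31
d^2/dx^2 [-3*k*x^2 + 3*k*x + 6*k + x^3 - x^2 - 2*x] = -6*k + 6*x - 2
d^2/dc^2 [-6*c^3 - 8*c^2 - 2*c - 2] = -36*c - 16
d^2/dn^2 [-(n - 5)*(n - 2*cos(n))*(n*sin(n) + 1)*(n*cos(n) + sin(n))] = 2*n^4*sin(2*n) - n^3*sin(n)/2 - 9*n^3*sin(3*n)/2 - 10*sqrt(2)*n^3*sin(2*n + pi/4) + n^3*cos(n) + 19*n^2*sin(n)/2 - 12*n^2*sin(2*n) + 45*n^2*sin(3*n)/2 - 5*n^2*cos(n)/2 + 36*n^2*cos(2*n) + 27*n^2*cos(3*n)/2 - 24*n*sin(n) + 9*n*sin(3*n) + 23*sqrt(2)*n*sin(2*n + pi/4) - 35*n*cos(n)/2 - 105*n*cos(3*n)/2 - 3*n - 2*sin(n) + 40*sin(2*n) - 20*sin(3*n) + 21*cos(n) + cos(2*n) - cos(3*n) + 7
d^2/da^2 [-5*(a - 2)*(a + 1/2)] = -10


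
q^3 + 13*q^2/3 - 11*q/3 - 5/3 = (q - 1)*(q + 1/3)*(q + 5)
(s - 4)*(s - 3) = s^2 - 7*s + 12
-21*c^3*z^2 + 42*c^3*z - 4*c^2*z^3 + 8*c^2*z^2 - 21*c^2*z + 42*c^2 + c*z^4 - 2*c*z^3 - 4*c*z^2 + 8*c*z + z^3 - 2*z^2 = (-7*c + z)*(3*c + z)*(z - 2)*(c*z + 1)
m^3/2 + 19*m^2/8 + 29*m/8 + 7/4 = (m/2 + 1/2)*(m + 7/4)*(m + 2)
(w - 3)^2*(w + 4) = w^3 - 2*w^2 - 15*w + 36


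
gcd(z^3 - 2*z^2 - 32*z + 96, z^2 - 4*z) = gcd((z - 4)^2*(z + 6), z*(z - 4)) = z - 4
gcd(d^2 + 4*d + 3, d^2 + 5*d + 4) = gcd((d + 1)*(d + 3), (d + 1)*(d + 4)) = d + 1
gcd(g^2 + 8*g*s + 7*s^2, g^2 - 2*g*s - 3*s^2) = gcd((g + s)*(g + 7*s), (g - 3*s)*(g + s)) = g + s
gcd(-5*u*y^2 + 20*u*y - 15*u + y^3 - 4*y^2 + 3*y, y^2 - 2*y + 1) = y - 1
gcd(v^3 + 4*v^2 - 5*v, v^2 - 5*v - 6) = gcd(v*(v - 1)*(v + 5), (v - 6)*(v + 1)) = 1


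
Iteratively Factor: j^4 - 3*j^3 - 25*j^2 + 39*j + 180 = (j - 4)*(j^3 + j^2 - 21*j - 45) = (j - 4)*(j + 3)*(j^2 - 2*j - 15) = (j - 4)*(j + 3)^2*(j - 5)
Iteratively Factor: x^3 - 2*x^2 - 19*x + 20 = (x - 5)*(x^2 + 3*x - 4) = (x - 5)*(x + 4)*(x - 1)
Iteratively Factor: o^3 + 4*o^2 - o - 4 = (o + 1)*(o^2 + 3*o - 4) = (o - 1)*(o + 1)*(o + 4)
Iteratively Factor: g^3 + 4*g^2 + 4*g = (g + 2)*(g^2 + 2*g) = (g + 2)^2*(g)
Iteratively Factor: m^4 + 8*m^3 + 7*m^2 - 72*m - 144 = (m + 3)*(m^3 + 5*m^2 - 8*m - 48) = (m + 3)*(m + 4)*(m^2 + m - 12) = (m + 3)*(m + 4)^2*(m - 3)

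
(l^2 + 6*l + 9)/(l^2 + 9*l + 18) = (l + 3)/(l + 6)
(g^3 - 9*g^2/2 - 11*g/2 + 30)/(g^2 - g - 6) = (g^2 - 3*g/2 - 10)/(g + 2)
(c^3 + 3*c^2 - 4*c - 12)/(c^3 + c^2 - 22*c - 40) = (c^2 + c - 6)/(c^2 - c - 20)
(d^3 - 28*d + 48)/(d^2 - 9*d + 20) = (d^2 + 4*d - 12)/(d - 5)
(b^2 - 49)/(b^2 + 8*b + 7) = (b - 7)/(b + 1)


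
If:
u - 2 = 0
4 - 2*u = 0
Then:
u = 2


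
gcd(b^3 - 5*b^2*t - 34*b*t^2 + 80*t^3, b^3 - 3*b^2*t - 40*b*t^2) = -b^2 + 3*b*t + 40*t^2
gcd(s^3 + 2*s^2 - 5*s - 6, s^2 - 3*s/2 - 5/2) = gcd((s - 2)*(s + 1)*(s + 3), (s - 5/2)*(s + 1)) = s + 1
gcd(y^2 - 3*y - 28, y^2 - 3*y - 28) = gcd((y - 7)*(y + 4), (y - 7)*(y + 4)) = y^2 - 3*y - 28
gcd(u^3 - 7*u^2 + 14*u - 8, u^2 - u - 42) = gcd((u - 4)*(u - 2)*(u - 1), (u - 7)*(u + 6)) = 1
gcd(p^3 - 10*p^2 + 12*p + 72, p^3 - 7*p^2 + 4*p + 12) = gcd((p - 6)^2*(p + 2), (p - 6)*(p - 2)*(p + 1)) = p - 6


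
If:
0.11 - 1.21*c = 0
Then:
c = 0.09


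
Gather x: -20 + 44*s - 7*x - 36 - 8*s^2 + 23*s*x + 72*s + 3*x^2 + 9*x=-8*s^2 + 116*s + 3*x^2 + x*(23*s + 2) - 56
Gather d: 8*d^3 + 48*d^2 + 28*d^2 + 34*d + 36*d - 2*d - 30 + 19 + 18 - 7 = 8*d^3 + 76*d^2 + 68*d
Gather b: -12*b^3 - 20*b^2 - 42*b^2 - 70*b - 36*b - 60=-12*b^3 - 62*b^2 - 106*b - 60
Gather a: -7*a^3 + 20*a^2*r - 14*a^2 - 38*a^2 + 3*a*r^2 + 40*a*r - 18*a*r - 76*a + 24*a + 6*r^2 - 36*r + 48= -7*a^3 + a^2*(20*r - 52) + a*(3*r^2 + 22*r - 52) + 6*r^2 - 36*r + 48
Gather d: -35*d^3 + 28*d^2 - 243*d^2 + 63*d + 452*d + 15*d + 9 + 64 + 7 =-35*d^3 - 215*d^2 + 530*d + 80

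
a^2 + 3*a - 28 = (a - 4)*(a + 7)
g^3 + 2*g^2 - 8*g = g*(g - 2)*(g + 4)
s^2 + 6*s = s*(s + 6)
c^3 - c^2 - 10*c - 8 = (c - 4)*(c + 1)*(c + 2)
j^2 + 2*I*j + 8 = (j - 2*I)*(j + 4*I)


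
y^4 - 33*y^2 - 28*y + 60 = (y - 6)*(y - 1)*(y + 2)*(y + 5)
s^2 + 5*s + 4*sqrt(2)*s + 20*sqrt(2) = (s + 5)*(s + 4*sqrt(2))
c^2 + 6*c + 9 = (c + 3)^2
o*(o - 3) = o^2 - 3*o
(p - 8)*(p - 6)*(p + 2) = p^3 - 12*p^2 + 20*p + 96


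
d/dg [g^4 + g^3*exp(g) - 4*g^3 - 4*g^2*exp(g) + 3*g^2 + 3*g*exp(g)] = g^3*exp(g) + 4*g^3 - g^2*exp(g) - 12*g^2 - 5*g*exp(g) + 6*g + 3*exp(g)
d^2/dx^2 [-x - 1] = 0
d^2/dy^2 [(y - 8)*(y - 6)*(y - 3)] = 6*y - 34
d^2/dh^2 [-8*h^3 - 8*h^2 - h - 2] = -48*h - 16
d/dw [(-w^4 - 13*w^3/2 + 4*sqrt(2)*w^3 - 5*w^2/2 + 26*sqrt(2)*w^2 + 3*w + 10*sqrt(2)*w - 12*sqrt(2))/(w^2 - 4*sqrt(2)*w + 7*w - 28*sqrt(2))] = (-4*w^3 - 55*w^2 - 182*w - 41)/(2*(w^2 + 14*w + 49))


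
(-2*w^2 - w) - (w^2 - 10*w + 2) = -3*w^2 + 9*w - 2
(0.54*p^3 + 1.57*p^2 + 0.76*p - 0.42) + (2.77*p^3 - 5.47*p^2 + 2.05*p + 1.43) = 3.31*p^3 - 3.9*p^2 + 2.81*p + 1.01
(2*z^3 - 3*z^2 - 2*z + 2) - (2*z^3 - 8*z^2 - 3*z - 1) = 5*z^2 + z + 3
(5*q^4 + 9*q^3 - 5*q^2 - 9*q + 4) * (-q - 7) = -5*q^5 - 44*q^4 - 58*q^3 + 44*q^2 + 59*q - 28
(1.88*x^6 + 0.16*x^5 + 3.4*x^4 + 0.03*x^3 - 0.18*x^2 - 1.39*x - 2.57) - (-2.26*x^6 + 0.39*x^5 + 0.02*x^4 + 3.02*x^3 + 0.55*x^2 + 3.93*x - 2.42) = 4.14*x^6 - 0.23*x^5 + 3.38*x^4 - 2.99*x^3 - 0.73*x^2 - 5.32*x - 0.15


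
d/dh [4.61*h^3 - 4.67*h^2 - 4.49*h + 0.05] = 13.83*h^2 - 9.34*h - 4.49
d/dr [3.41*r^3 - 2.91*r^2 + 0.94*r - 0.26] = 10.23*r^2 - 5.82*r + 0.94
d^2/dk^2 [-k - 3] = 0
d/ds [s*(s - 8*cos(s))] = 8*s*sin(s) + 2*s - 8*cos(s)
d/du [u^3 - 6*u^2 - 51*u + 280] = 3*u^2 - 12*u - 51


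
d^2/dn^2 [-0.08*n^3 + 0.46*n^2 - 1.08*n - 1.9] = 0.92 - 0.48*n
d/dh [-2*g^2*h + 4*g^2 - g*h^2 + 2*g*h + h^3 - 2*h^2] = -2*g^2 - 2*g*h + 2*g + 3*h^2 - 4*h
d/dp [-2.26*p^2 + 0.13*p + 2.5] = 0.13 - 4.52*p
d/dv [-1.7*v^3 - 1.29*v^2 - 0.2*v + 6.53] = -5.1*v^2 - 2.58*v - 0.2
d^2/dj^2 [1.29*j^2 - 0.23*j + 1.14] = 2.58000000000000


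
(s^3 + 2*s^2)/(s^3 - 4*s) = s/(s - 2)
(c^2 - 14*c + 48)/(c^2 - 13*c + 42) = (c - 8)/(c - 7)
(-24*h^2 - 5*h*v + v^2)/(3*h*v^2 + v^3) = (-8*h + v)/v^2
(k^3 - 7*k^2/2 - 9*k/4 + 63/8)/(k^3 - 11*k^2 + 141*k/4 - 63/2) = (k + 3/2)/(k - 6)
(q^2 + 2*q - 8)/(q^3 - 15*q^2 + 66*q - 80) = (q + 4)/(q^2 - 13*q + 40)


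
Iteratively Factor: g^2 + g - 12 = (g - 3)*(g + 4)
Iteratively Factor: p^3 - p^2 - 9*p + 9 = (p + 3)*(p^2 - 4*p + 3) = (p - 3)*(p + 3)*(p - 1)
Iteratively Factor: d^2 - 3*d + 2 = (d - 2)*(d - 1)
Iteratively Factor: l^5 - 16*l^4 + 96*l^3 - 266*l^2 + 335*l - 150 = (l - 1)*(l^4 - 15*l^3 + 81*l^2 - 185*l + 150) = (l - 5)*(l - 1)*(l^3 - 10*l^2 + 31*l - 30) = (l - 5)*(l - 2)*(l - 1)*(l^2 - 8*l + 15) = (l - 5)*(l - 3)*(l - 2)*(l - 1)*(l - 5)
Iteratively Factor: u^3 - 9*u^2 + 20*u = (u - 4)*(u^2 - 5*u) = u*(u - 4)*(u - 5)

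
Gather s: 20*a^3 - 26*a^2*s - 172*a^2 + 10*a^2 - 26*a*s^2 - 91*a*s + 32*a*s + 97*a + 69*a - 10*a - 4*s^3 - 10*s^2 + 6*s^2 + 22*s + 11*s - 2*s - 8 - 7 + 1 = 20*a^3 - 162*a^2 + 156*a - 4*s^3 + s^2*(-26*a - 4) + s*(-26*a^2 - 59*a + 31) - 14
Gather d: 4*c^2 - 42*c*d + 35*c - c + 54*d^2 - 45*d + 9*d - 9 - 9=4*c^2 + 34*c + 54*d^2 + d*(-42*c - 36) - 18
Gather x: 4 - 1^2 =3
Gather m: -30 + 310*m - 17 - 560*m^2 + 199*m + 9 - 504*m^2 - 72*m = -1064*m^2 + 437*m - 38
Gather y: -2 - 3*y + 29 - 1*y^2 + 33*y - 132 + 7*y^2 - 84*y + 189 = 6*y^2 - 54*y + 84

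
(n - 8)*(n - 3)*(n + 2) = n^3 - 9*n^2 + 2*n + 48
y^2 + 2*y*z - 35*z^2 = (y - 5*z)*(y + 7*z)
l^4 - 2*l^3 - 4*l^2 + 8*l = l*(l - 2)^2*(l + 2)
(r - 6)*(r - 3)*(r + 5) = r^3 - 4*r^2 - 27*r + 90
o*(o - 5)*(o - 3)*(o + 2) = o^4 - 6*o^3 - o^2 + 30*o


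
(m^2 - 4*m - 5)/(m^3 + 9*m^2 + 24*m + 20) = (m^2 - 4*m - 5)/(m^3 + 9*m^2 + 24*m + 20)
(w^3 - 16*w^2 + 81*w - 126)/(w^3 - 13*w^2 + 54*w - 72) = (w - 7)/(w - 4)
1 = 1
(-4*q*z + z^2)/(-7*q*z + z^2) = (4*q - z)/(7*q - z)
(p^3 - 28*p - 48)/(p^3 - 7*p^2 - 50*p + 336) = (p^2 + 6*p + 8)/(p^2 - p - 56)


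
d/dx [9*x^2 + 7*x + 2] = 18*x + 7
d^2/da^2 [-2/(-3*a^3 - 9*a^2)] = 4*(-(a + 1)*(a + 3) + 3*(a + 2)^2)/(a^4*(a + 3)^3)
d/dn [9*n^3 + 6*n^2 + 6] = 3*n*(9*n + 4)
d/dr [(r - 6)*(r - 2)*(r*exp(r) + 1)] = r^3*exp(r) - 5*r^2*exp(r) - 4*r*exp(r) + 2*r + 12*exp(r) - 8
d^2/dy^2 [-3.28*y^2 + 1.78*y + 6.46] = -6.56000000000000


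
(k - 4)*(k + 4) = k^2 - 16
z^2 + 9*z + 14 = (z + 2)*(z + 7)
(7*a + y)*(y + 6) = 7*a*y + 42*a + y^2 + 6*y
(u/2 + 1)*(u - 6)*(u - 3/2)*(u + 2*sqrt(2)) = u^4/2 - 11*u^3/4 + sqrt(2)*u^3 - 11*sqrt(2)*u^2/2 - 3*u^2 - 6*sqrt(2)*u + 9*u + 18*sqrt(2)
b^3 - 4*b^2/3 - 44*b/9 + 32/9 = (b - 8/3)*(b - 2/3)*(b + 2)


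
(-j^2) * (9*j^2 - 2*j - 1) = -9*j^4 + 2*j^3 + j^2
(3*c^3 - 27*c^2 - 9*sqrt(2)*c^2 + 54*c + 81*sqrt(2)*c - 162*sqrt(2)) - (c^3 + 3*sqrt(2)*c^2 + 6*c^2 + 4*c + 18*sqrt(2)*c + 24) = 2*c^3 - 33*c^2 - 12*sqrt(2)*c^2 + 50*c + 63*sqrt(2)*c - 162*sqrt(2) - 24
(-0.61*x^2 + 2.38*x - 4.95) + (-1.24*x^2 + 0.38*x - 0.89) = -1.85*x^2 + 2.76*x - 5.84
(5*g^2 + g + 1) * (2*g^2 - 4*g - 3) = 10*g^4 - 18*g^3 - 17*g^2 - 7*g - 3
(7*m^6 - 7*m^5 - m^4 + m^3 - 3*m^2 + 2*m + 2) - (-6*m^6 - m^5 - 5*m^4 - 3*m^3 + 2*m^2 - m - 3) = 13*m^6 - 6*m^5 + 4*m^4 + 4*m^3 - 5*m^2 + 3*m + 5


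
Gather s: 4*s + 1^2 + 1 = 4*s + 2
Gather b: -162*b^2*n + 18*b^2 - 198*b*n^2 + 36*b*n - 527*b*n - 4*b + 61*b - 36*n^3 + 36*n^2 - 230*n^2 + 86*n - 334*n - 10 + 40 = b^2*(18 - 162*n) + b*(-198*n^2 - 491*n + 57) - 36*n^3 - 194*n^2 - 248*n + 30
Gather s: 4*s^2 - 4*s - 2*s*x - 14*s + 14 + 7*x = 4*s^2 + s*(-2*x - 18) + 7*x + 14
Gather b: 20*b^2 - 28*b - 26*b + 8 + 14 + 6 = 20*b^2 - 54*b + 28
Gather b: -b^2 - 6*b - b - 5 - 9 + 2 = -b^2 - 7*b - 12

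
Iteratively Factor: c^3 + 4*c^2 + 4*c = (c)*(c^2 + 4*c + 4) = c*(c + 2)*(c + 2)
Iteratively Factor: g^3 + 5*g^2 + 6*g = (g)*(g^2 + 5*g + 6) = g*(g + 2)*(g + 3)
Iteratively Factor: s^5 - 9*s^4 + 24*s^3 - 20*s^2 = (s - 2)*(s^4 - 7*s^3 + 10*s^2) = (s - 5)*(s - 2)*(s^3 - 2*s^2) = s*(s - 5)*(s - 2)*(s^2 - 2*s) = s^2*(s - 5)*(s - 2)*(s - 2)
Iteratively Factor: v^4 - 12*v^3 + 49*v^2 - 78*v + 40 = (v - 4)*(v^3 - 8*v^2 + 17*v - 10) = (v - 4)*(v - 2)*(v^2 - 6*v + 5) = (v - 4)*(v - 2)*(v - 1)*(v - 5)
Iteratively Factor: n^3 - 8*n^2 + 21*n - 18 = (n - 3)*(n^2 - 5*n + 6) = (n - 3)*(n - 2)*(n - 3)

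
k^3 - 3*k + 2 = (k - 1)^2*(k + 2)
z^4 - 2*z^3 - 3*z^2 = z^2*(z - 3)*(z + 1)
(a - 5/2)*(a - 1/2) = a^2 - 3*a + 5/4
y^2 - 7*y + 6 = (y - 6)*(y - 1)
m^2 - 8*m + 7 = (m - 7)*(m - 1)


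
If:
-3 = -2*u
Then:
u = 3/2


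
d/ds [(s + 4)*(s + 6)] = 2*s + 10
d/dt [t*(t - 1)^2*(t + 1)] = 4*t^3 - 3*t^2 - 2*t + 1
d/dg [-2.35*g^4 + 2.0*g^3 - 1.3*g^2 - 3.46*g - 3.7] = -9.4*g^3 + 6.0*g^2 - 2.6*g - 3.46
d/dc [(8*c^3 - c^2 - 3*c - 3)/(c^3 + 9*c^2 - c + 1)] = (73*c^4 - 10*c^3 + 61*c^2 + 52*c - 6)/(c^6 + 18*c^5 + 79*c^4 - 16*c^3 + 19*c^2 - 2*c + 1)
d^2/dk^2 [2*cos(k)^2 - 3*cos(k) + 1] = 3*cos(k) - 4*cos(2*k)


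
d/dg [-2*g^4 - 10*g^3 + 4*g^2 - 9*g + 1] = -8*g^3 - 30*g^2 + 8*g - 9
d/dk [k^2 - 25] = 2*k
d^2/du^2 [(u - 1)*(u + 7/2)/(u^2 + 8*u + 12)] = (-11*u^3 - 93*u^2 - 348*u - 556)/(u^6 + 24*u^5 + 228*u^4 + 1088*u^3 + 2736*u^2 + 3456*u + 1728)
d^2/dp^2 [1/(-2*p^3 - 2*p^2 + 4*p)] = (p*(3*p + 1)*(p^2 + p - 2) - (3*p^2 + 2*p - 2)^2)/(p^3*(p^2 + p - 2)^3)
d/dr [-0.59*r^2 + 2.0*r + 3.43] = 2.0 - 1.18*r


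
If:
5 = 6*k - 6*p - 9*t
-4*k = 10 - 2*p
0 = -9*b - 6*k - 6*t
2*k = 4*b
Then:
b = 70/39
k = 140/39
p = 475/39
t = -245/39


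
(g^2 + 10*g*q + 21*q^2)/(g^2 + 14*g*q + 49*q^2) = (g + 3*q)/(g + 7*q)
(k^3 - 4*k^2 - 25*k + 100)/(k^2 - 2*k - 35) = (k^2 - 9*k + 20)/(k - 7)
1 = 1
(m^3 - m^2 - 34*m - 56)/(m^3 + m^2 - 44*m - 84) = (m + 4)/(m + 6)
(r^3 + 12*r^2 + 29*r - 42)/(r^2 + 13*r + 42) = r - 1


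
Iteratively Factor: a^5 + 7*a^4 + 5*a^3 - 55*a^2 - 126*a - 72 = (a - 3)*(a^4 + 10*a^3 + 35*a^2 + 50*a + 24) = (a - 3)*(a + 2)*(a^3 + 8*a^2 + 19*a + 12) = (a - 3)*(a + 2)*(a + 3)*(a^2 + 5*a + 4) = (a - 3)*(a + 1)*(a + 2)*(a + 3)*(a + 4)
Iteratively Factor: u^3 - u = (u)*(u^2 - 1) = u*(u + 1)*(u - 1)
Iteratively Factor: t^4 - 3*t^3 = (t)*(t^3 - 3*t^2) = t*(t - 3)*(t^2) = t^2*(t - 3)*(t)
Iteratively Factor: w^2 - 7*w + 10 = (w - 2)*(w - 5)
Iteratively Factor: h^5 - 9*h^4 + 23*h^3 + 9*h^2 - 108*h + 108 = (h - 3)*(h^4 - 6*h^3 + 5*h^2 + 24*h - 36) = (h - 3)^2*(h^3 - 3*h^2 - 4*h + 12) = (h - 3)^2*(h - 2)*(h^2 - h - 6) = (h - 3)^2*(h - 2)*(h + 2)*(h - 3)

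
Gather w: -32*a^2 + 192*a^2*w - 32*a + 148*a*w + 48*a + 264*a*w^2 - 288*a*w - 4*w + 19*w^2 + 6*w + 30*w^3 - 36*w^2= -32*a^2 + 16*a + 30*w^3 + w^2*(264*a - 17) + w*(192*a^2 - 140*a + 2)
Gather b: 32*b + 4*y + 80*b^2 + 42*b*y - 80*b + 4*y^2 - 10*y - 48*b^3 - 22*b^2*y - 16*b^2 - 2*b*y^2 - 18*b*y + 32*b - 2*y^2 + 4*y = -48*b^3 + b^2*(64 - 22*y) + b*(-2*y^2 + 24*y - 16) + 2*y^2 - 2*y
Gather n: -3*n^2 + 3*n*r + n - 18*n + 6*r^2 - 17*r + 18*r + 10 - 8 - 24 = -3*n^2 + n*(3*r - 17) + 6*r^2 + r - 22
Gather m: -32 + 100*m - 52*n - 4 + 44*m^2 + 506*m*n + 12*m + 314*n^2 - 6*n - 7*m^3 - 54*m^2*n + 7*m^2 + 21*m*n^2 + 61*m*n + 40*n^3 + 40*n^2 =-7*m^3 + m^2*(51 - 54*n) + m*(21*n^2 + 567*n + 112) + 40*n^3 + 354*n^2 - 58*n - 36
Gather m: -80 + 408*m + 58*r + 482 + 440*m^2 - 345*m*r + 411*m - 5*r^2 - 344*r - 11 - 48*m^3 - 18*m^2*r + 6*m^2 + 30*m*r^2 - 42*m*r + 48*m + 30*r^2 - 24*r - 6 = -48*m^3 + m^2*(446 - 18*r) + m*(30*r^2 - 387*r + 867) + 25*r^2 - 310*r + 385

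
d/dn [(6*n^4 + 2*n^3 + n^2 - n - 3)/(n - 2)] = (18*n^4 - 44*n^3 - 11*n^2 - 4*n + 5)/(n^2 - 4*n + 4)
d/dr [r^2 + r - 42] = 2*r + 1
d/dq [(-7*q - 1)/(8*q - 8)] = 1/(q^2 - 2*q + 1)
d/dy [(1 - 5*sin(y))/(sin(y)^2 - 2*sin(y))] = (5*cos(y) - 2/tan(y) + 2*cos(y)/sin(y)^2)/(sin(y) - 2)^2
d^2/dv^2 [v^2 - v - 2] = 2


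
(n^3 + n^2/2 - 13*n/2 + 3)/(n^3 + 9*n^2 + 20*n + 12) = (2*n^3 + n^2 - 13*n + 6)/(2*(n^3 + 9*n^2 + 20*n + 12))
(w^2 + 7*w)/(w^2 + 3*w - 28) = w/(w - 4)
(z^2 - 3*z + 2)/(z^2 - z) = (z - 2)/z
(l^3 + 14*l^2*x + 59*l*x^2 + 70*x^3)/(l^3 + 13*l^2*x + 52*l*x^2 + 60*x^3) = (l + 7*x)/(l + 6*x)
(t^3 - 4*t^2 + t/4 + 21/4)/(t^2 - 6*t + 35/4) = (2*t^2 - t - 3)/(2*t - 5)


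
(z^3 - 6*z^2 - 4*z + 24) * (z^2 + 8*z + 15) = z^5 + 2*z^4 - 37*z^3 - 98*z^2 + 132*z + 360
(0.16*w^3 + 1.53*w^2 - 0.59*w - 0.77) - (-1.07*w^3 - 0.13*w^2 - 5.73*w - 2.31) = 1.23*w^3 + 1.66*w^2 + 5.14*w + 1.54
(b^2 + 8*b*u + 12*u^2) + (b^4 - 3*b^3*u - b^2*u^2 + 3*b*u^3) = b^4 - 3*b^3*u - b^2*u^2 + b^2 + 3*b*u^3 + 8*b*u + 12*u^2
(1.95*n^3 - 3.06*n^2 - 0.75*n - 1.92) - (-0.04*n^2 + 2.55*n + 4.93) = 1.95*n^3 - 3.02*n^2 - 3.3*n - 6.85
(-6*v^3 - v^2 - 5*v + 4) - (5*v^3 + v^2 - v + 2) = -11*v^3 - 2*v^2 - 4*v + 2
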